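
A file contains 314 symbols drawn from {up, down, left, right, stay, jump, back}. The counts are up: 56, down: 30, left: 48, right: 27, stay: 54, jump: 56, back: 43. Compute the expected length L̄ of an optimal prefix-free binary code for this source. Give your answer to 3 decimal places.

Probabilities are the counts divided by 314.
Repeatedly combine the two least-probable nodes; the expected code length is the sum of the merged weights.
merge 27/314 + 15/157 → 57/314
merge 43/314 + 24/157 → 91/314
merge 27/157 + 28/157 → 55/157
merge 28/157 + 57/314 → 113/314
merge 91/314 + 55/157 → 201/314
merge 113/314 + 201/314 → 1
L = 57/314 + 91/314 + 55/157 + 113/314 + 201/314 + 1 = 443/157 ≈ 2.822 bits/symbol.

2.822 bits/symbol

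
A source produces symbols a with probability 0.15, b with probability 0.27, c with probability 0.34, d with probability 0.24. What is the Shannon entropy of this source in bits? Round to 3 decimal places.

1.944 bits

H = −Σ pᵢ log₂ pᵢ.
−0.15·log₂(0.15) = 0.4105
−0.27·log₂(0.27) = 0.5100
−0.34·log₂(0.34) = 0.5292
−0.24·log₂(0.24) = 0.4941
Sum ≈ 1.9439 → 1.944 bits.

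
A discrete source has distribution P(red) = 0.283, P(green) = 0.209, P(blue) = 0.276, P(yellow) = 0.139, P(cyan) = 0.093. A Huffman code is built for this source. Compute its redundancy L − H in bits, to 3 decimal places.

0.018 bits

Entropy H = −Σ p log₂ p ≈ 2.2144 bits.
Huffman merges: 93/1000+139/1000→29/125; 209/1000+29/125→441/1000; 69/250+283/1000→559/1000; 441/1000+559/1000→1. L = 279/125 ≈ 2.2320.
L − H = 2.2320 − 2.2144 = 0.018 bits.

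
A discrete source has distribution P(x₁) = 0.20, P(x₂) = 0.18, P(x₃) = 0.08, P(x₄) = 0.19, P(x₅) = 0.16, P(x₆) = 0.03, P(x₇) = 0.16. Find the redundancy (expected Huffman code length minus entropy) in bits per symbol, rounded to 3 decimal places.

0.066 bits

Entropy H = −Σ p log₂ p ≈ 2.6542 bits.
Huffman merges: 3/100+2/25→11/100; 11/100+4/25→27/100; 4/25+9/50→17/50; 19/100+1/5→39/100; 27/100+17/50→61/100; 39/100+61/100→1. L = 68/25 ≈ 2.7200.
L − H = 2.7200 − 2.6542 = 0.066 bits.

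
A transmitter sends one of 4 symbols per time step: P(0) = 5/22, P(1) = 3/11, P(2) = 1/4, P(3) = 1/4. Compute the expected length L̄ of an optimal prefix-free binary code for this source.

Repeatedly combine the two least-probable nodes; the expected code length is the sum of the merged weights.
merge 5/22 + 1/4 → 21/44
merge 1/4 + 3/11 → 23/44
merge 21/44 + 23/44 → 1
L = 21/44 + 23/44 + 1 = 2 bits/symbol.

2 bits/symbol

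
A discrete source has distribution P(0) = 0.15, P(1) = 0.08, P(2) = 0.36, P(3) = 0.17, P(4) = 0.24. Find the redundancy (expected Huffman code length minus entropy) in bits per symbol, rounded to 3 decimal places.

0.069 bits

Entropy H = −Σ p log₂ p ≈ 2.1614 bits.
Huffman merges: 2/25+3/20→23/100; 17/100+23/100→2/5; 6/25+9/25→3/5; 2/5+3/5→1. L = 223/100 ≈ 2.2300.
L − H = 2.2300 − 2.1614 = 0.069 bits.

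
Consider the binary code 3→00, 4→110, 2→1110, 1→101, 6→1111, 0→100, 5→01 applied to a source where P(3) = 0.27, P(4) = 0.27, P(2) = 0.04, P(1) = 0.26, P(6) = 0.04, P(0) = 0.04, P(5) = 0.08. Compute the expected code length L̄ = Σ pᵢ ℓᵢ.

2.73 bits/symbol

L̄ = Σ pᵢ·ℓᵢ = 0.27·2 + 0.27·3 + 0.04·4 + 0.26·3 + 0.04·4 + 0.04·3 + 0.08·2 = 2.73 bits/symbol.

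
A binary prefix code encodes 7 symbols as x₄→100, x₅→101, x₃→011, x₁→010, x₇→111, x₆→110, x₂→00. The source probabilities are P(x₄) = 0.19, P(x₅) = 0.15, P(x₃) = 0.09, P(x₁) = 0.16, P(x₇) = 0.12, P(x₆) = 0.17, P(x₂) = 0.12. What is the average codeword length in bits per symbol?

L̄ = Σ pᵢ·ℓᵢ = 0.19·3 + 0.15·3 + 0.09·3 + 0.16·3 + 0.12·3 + 0.17·3 + 0.12·2 = 2.88 bits/symbol.

2.88 bits/symbol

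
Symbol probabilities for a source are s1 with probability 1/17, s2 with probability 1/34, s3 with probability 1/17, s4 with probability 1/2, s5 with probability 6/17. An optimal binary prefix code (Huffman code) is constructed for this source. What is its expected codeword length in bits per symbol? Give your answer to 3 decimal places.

Repeatedly combine the two least-probable nodes; the expected code length is the sum of the merged weights.
merge 1/34 + 1/17 → 3/34
merge 1/17 + 3/34 → 5/34
merge 5/34 + 6/17 → 1/2
merge 1/2 + 1/2 → 1
L = 3/34 + 5/34 + 1/2 + 1 = 59/34 ≈ 1.735 bits/symbol.

1.735 bits/symbol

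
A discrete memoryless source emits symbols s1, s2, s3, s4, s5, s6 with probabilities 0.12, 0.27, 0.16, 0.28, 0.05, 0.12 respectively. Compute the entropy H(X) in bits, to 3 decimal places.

H = −Σ pᵢ log₂ pᵢ.
−0.12·log₂(0.12) = 0.3671
−0.27·log₂(0.27) = 0.5100
−0.16·log₂(0.16) = 0.4230
−0.28·log₂(0.28) = 0.5142
−0.05·log₂(0.05) = 0.2161
−0.12·log₂(0.12) = 0.3671
Sum ≈ 2.3975 → 2.397 bits.

2.397 bits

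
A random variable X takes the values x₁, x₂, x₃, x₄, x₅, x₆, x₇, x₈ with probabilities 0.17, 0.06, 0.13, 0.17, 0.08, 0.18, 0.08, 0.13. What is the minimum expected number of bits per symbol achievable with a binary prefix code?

Repeatedly combine the two least-probable nodes; the expected code length is the sum of the merged weights.
merge 3/50 + 2/25 → 7/50
merge 2/25 + 13/100 → 21/100
merge 13/100 + 7/50 → 27/100
merge 17/100 + 17/100 → 17/50
merge 9/50 + 21/100 → 39/100
merge 27/100 + 17/50 → 61/100
merge 39/100 + 61/100 → 1
L = 7/50 + 21/100 + 27/100 + 17/50 + 39/100 + 61/100 + 1 = 74/25 = 2.96 bits/symbol.

2.96 bits/symbol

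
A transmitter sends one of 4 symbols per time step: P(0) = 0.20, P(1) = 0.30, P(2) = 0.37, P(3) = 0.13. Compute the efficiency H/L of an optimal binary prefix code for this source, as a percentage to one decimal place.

96.9%

Entropy H = −Σ p log₂ p ≈ 1.8988 bits.
Huffman merges: 13/100+1/5→33/100; 3/10+33/100→63/100; 37/100+63/100→1. L = 49/25 ≈ 1.9600.
Efficiency = H/L = 1.8988/1.9600 = 96.9%.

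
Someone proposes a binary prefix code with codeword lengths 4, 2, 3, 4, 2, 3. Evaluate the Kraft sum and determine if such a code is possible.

0.875; yes

With common denominator 2^4 = 16: Σ 2^(−ℓᵢ) = 1/16 + 4/16 + 2/16 + 1/16 + 4/16 + 2/16 = 14/16 = 0.875.
Kraft's inequality requires Σ ≤ 1; here Σ = 0.875 ≤ 1, so such a prefix code exists.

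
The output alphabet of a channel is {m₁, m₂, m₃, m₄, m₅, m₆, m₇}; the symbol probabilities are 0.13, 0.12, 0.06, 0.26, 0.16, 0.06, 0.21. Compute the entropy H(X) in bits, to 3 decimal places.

2.638 bits

H = −Σ pᵢ log₂ pᵢ.
−0.13·log₂(0.13) = 0.3826
−0.12·log₂(0.12) = 0.3671
−0.06·log₂(0.06) = 0.2435
−0.26·log₂(0.26) = 0.5053
−0.16·log₂(0.16) = 0.4230
−0.06·log₂(0.06) = 0.2435
−0.21·log₂(0.21) = 0.4728
Sum ≈ 2.6379 → 2.638 bits.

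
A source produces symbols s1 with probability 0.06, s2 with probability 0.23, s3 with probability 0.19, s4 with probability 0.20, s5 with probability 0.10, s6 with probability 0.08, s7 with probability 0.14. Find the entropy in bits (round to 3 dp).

2.672 bits

H = −Σ pᵢ log₂ pᵢ.
−0.06·log₂(0.06) = 0.2435
−0.23·log₂(0.23) = 0.4877
−0.19·log₂(0.19) = 0.4552
−0.20·log₂(0.20) = 0.4644
−0.10·log₂(0.10) = 0.3322
−0.08·log₂(0.08) = 0.2915
−0.14·log₂(0.14) = 0.3971
Sum ≈ 2.6716 → 2.672 bits.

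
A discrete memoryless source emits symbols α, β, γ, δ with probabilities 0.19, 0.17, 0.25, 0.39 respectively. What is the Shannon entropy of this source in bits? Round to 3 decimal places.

1.920 bits

H = −Σ pᵢ log₂ pᵢ.
−0.19·log₂(0.19) = 0.4552
−0.17·log₂(0.17) = 0.4346
−0.25·log₂(0.25) = 0.5000
−0.39·log₂(0.39) = 0.5298
Sum ≈ 1.9196 → 1.920 bits.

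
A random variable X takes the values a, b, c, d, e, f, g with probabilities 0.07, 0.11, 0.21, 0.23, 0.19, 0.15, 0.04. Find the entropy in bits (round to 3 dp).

2.631 bits

H = −Σ pᵢ log₂ pᵢ.
−0.07·log₂(0.07) = 0.2686
−0.11·log₂(0.11) = 0.3503
−0.21·log₂(0.21) = 0.4728
−0.23·log₂(0.23) = 0.4877
−0.19·log₂(0.19) = 0.4552
−0.15·log₂(0.15) = 0.4105
−0.04·log₂(0.04) = 0.1858
Sum ≈ 2.6309 → 2.631 bits.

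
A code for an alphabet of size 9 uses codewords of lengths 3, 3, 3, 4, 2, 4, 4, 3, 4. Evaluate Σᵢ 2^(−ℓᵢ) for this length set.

1

With common denominator 2^4 = 16: Σ 2^(−ℓᵢ) = 2/16 + 2/16 + 2/16 + 1/16 + 4/16 + 1/16 + 1/16 + 2/16 + 1/16 = 16/16 = 1.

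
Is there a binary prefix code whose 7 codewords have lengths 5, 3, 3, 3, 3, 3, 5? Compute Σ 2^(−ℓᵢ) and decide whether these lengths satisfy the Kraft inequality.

0.6875; yes

With common denominator 2^5 = 32: Σ 2^(−ℓᵢ) = 1/32 + 4/32 + 4/32 + 4/32 + 4/32 + 4/32 + 1/32 = 22/32 = 0.6875.
Kraft's inequality requires Σ ≤ 1; here Σ = 0.6875 ≤ 1, so such a prefix code exists.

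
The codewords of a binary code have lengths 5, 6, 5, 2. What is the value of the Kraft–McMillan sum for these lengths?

With common denominator 2^6 = 64: Σ 2^(−ℓᵢ) = 2/64 + 1/64 + 2/64 + 16/64 = 21/64 = 0.328125.

0.328125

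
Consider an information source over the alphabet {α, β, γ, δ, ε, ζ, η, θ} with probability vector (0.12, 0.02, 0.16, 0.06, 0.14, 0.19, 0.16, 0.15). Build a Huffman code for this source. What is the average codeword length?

Repeatedly combine the two least-probable nodes; the expected code length is the sum of the merged weights.
merge 1/50 + 3/50 → 2/25
merge 2/25 + 3/25 → 1/5
merge 7/50 + 3/20 → 29/100
merge 4/25 + 4/25 → 8/25
merge 19/100 + 1/5 → 39/100
merge 29/100 + 8/25 → 61/100
merge 39/100 + 61/100 → 1
L = 2/25 + 1/5 + 29/100 + 8/25 + 39/100 + 61/100 + 1 = 289/100 = 2.89 bits/symbol.

2.89 bits/symbol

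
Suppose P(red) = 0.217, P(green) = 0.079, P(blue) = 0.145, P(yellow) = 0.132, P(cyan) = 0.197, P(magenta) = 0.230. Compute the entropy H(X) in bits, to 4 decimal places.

2.5066 bits

H = −Σ pᵢ log₂ pᵢ.
−0.217·log₂(0.217) = 0.4783
−0.079·log₂(0.079) = 0.2893
−0.145·log₂(0.145) = 0.4040
−0.132·log₂(0.132) = 0.3856
−0.197·log₂(0.197) = 0.4617
−0.230·log₂(0.230) = 0.4877
Sum ≈ 2.5066 → 2.5066 bits.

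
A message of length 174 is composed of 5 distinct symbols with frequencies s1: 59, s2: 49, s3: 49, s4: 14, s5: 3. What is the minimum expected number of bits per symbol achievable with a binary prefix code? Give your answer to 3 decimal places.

Probabilities are the counts divided by 174.
Repeatedly combine the two least-probable nodes; the expected code length is the sum of the merged weights.
merge 1/58 + 7/87 → 17/174
merge 17/174 + 49/174 → 11/29
merge 49/174 + 59/174 → 18/29
merge 11/29 + 18/29 → 1
L = 17/174 + 11/29 + 18/29 + 1 = 365/174 ≈ 2.098 bits/symbol.

2.098 bits/symbol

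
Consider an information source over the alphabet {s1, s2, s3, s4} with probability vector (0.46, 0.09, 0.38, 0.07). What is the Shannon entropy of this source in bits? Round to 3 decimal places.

H = −Σ pᵢ log₂ pᵢ.
−0.46·log₂(0.46) = 0.5153
−0.09·log₂(0.09) = 0.3127
−0.38·log₂(0.38) = 0.5305
−0.07·log₂(0.07) = 0.2686
Sum ≈ 1.6270 → 1.627 bits.

1.627 bits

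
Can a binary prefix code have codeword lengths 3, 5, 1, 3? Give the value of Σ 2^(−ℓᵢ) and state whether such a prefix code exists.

0.78125; yes

With common denominator 2^5 = 32: Σ 2^(−ℓᵢ) = 4/32 + 1/32 + 16/32 + 4/32 = 25/32 = 0.78125.
Kraft's inequality requires Σ ≤ 1; here Σ = 0.78125 ≤ 1, so such a prefix code exists.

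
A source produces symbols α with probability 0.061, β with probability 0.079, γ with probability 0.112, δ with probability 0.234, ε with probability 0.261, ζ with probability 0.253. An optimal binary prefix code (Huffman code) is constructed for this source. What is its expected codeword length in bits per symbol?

Repeatedly combine the two least-probable nodes; the expected code length is the sum of the merged weights.
merge 61/1000 + 79/1000 → 7/50
merge 14/125 + 7/50 → 63/250
merge 117/500 + 63/250 → 243/500
merge 253/1000 + 261/1000 → 257/500
merge 243/500 + 257/500 → 1
L = 7/50 + 63/250 + 243/500 + 257/500 + 1 = 299/125 = 2.392 bits/symbol.

2.392 bits/symbol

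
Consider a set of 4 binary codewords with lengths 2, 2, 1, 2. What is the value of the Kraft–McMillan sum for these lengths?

1.25

With common denominator 2^2 = 4: Σ 2^(−ℓᵢ) = 1/4 + 1/4 + 2/4 + 1/4 = 5/4 = 1.25.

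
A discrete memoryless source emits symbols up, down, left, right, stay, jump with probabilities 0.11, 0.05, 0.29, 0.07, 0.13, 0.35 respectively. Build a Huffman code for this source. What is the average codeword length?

2.35 bits/symbol

Repeatedly combine the two least-probable nodes; the expected code length is the sum of the merged weights.
merge 1/20 + 7/100 → 3/25
merge 11/100 + 3/25 → 23/100
merge 13/100 + 23/100 → 9/25
merge 29/100 + 7/20 → 16/25
merge 9/25 + 16/25 → 1
L = 3/25 + 23/100 + 9/25 + 16/25 + 1 = 47/20 = 2.35 bits/symbol.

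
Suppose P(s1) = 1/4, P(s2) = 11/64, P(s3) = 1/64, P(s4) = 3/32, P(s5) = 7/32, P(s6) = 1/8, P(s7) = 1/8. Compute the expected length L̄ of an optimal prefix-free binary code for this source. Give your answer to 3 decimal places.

2.641 bits/symbol

Repeatedly combine the two least-probable nodes; the expected code length is the sum of the merged weights.
merge 1/64 + 3/32 → 7/64
merge 7/64 + 1/8 → 15/64
merge 1/8 + 11/64 → 19/64
merge 7/32 + 15/64 → 29/64
merge 1/4 + 19/64 → 35/64
merge 29/64 + 35/64 → 1
L = 7/64 + 15/64 + 19/64 + 29/64 + 35/64 + 1 = 169/64 ≈ 2.641 bits/symbol.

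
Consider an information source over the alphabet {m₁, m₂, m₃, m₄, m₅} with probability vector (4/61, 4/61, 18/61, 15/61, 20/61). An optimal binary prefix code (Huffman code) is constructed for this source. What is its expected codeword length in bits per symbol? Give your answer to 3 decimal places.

Repeatedly combine the two least-probable nodes; the expected code length is the sum of the merged weights.
merge 4/61 + 4/61 → 8/61
merge 8/61 + 15/61 → 23/61
merge 18/61 + 20/61 → 38/61
merge 23/61 + 38/61 → 1
L = 8/61 + 23/61 + 38/61 + 1 = 130/61 ≈ 2.131 bits/symbol.

2.131 bits/symbol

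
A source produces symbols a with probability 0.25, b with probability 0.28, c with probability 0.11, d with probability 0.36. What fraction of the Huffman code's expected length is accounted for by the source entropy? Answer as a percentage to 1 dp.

Entropy H = −Σ p log₂ p ≈ 1.8951 bits.
Huffman merges: 11/100+1/4→9/25; 7/25+9/25→16/25; 9/25+16/25→1. L = 2 ≈ 2.0000.
Efficiency = H/L = 1.8951/2.0000 = 94.8%.

94.8%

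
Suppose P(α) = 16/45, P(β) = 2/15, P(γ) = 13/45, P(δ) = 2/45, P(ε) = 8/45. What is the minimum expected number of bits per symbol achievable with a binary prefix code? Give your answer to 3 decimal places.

2.178 bits/symbol

Repeatedly combine the two least-probable nodes; the expected code length is the sum of the merged weights.
merge 2/45 + 2/15 → 8/45
merge 8/45 + 8/45 → 16/45
merge 13/45 + 16/45 → 29/45
merge 16/45 + 29/45 → 1
L = 8/45 + 16/45 + 29/45 + 1 = 98/45 ≈ 2.178 bits/symbol.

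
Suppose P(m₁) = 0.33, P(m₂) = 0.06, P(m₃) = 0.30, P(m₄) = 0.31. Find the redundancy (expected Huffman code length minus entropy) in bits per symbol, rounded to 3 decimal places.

Entropy H = −Σ p log₂ p ≈ 1.8162 bits.
Huffman merges: 3/50+3/10→9/25; 31/100+33/100→16/25; 9/25+16/25→1. L = 2 ≈ 2.0000.
L − H = 2.0000 − 1.8162 = 0.184 bits.

0.184 bits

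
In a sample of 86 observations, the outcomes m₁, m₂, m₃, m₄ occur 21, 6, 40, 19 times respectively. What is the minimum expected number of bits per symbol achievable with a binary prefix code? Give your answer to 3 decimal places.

Probabilities are the counts divided by 86.
Repeatedly combine the two least-probable nodes; the expected code length is the sum of the merged weights.
merge 3/43 + 19/86 → 25/86
merge 21/86 + 25/86 → 23/43
merge 20/43 + 23/43 → 1
L = 25/86 + 23/43 + 1 = 157/86 ≈ 1.826 bits/symbol.

1.826 bits/symbol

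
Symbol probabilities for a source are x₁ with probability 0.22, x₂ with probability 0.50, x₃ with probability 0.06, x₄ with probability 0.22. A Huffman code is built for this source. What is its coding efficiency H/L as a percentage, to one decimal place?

Entropy H = −Σ p log₂ p ≈ 1.7047 bits.
Huffman merges: 3/50+11/50→7/25; 11/50+7/25→1/2; 1/2+1/2→1. L = 89/50 ≈ 1.7800.
Efficiency = H/L = 1.7047/1.7800 = 95.8%.

95.8%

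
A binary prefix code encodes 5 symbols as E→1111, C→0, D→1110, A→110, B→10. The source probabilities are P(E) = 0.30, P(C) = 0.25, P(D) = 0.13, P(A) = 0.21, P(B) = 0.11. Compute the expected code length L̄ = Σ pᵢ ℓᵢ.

L̄ = Σ pᵢ·ℓᵢ = 0.30·4 + 0.25·1 + 0.13·4 + 0.21·3 + 0.11·2 = 2.82 bits/symbol.

2.82 bits/symbol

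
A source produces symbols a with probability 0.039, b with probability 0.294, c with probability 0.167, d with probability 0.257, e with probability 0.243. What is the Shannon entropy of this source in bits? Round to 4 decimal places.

2.1327 bits

H = −Σ pᵢ log₂ pᵢ.
−0.039·log₂(0.039) = 0.1825
−0.294·log₂(0.294) = 0.5192
−0.167·log₂(0.167) = 0.4312
−0.257·log₂(0.257) = 0.5038
−0.243·log₂(0.243) = 0.4960
Sum ≈ 2.1327 → 2.1327 bits.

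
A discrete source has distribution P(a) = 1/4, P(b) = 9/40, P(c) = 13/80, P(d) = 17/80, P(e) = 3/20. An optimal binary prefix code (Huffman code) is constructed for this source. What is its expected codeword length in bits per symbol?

Repeatedly combine the two least-probable nodes; the expected code length is the sum of the merged weights.
merge 3/20 + 13/80 → 5/16
merge 17/80 + 9/40 → 7/16
merge 1/4 + 5/16 → 9/16
merge 7/16 + 9/16 → 1
L = 5/16 + 7/16 + 9/16 + 1 = 37/16 = 2.3125 bits/symbol.

2.3125 bits/symbol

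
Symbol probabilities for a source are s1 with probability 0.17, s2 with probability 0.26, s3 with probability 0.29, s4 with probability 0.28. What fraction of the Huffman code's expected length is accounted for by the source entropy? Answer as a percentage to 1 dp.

Entropy H = −Σ p log₂ p ≈ 1.9720 bits.
Huffman merges: 17/100+13/50→43/100; 7/25+29/100→57/100; 43/100+57/100→1. L = 2 ≈ 2.0000.
Efficiency = H/L = 1.9720/2.0000 = 98.6%.

98.6%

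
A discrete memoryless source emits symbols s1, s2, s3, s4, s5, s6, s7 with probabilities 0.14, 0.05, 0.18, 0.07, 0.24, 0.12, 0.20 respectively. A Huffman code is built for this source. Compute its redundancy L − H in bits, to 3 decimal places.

Entropy H = −Σ p log₂ p ≈ 2.6527 bits.
Huffman merges: 1/20+7/100→3/25; 3/25+3/25→6/25; 7/50+9/50→8/25; 1/5+6/25→11/25; 6/25+8/25→14/25; 11/25+14/25→1. L = 67/25 ≈ 2.6800.
L − H = 2.6800 − 2.6527 = 0.027 bits.

0.027 bits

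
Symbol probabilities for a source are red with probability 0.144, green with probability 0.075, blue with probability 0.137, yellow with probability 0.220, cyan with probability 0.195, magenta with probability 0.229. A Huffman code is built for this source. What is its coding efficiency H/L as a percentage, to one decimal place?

Entropy H = −Σ p log₂ p ≈ 2.5032 bits.
Huffman merges: 3/40+137/1000→53/250; 18/125+39/200→339/1000; 53/250+11/50→54/125; 229/1000+339/1000→71/125; 54/125+71/125→1. L = 2551/1000 ≈ 2.5510.
Efficiency = H/L = 2.5032/2.5510 = 98.1%.

98.1%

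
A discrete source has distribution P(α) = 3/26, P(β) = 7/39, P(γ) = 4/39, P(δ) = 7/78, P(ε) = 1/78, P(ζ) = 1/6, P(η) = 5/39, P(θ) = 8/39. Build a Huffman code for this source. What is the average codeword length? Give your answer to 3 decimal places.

Repeatedly combine the two least-probable nodes; the expected code length is the sum of the merged weights.
merge 1/78 + 7/78 → 4/39
merge 4/39 + 4/39 → 8/39
merge 3/26 + 5/39 → 19/78
merge 1/6 + 7/39 → 9/26
merge 8/39 + 8/39 → 16/39
merge 19/78 + 9/26 → 23/39
merge 16/39 + 23/39 → 1
L = 4/39 + 8/39 + 19/78 + 9/26 + 16/39 + 23/39 + 1 = 113/39 ≈ 2.897 bits/symbol.

2.897 bits/symbol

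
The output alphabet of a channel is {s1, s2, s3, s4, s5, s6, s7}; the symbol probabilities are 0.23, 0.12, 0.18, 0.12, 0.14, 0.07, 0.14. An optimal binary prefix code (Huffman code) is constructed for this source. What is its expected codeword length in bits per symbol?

Repeatedly combine the two least-probable nodes; the expected code length is the sum of the merged weights.
merge 7/100 + 3/25 → 19/100
merge 3/25 + 7/50 → 13/50
merge 7/50 + 9/50 → 8/25
merge 19/100 + 23/100 → 21/50
merge 13/50 + 8/25 → 29/50
merge 21/50 + 29/50 → 1
L = 19/100 + 13/50 + 8/25 + 21/50 + 29/50 + 1 = 277/100 = 2.77 bits/symbol.

2.77 bits/symbol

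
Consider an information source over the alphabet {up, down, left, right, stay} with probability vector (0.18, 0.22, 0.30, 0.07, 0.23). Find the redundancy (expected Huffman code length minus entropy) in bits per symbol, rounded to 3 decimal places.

0.047 bits

Entropy H = −Σ p log₂ p ≈ 2.2032 bits.
Huffman merges: 7/100+9/50→1/4; 11/50+23/100→9/20; 1/4+3/10→11/20; 9/20+11/20→1. L = 9/4 ≈ 2.2500.
L − H = 2.2500 − 2.2032 = 0.047 bits.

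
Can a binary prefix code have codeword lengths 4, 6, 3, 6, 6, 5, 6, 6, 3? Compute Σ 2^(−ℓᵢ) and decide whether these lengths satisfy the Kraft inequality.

With common denominator 2^6 = 64: Σ 2^(−ℓᵢ) = 4/64 + 1/64 + 8/64 + 1/64 + 1/64 + 2/64 + 1/64 + 1/64 + 8/64 = 27/64 = 0.421875.
Kraft's inequality requires Σ ≤ 1; here Σ = 0.421875 ≤ 1, so such a prefix code exists.

0.421875; yes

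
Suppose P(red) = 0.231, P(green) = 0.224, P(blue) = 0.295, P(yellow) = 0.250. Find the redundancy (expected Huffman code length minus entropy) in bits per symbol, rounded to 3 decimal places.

0.009 bits

Entropy H = −Σ p log₂ p ≈ 1.9914 bits.
Huffman merges: 28/125+231/1000→91/200; 1/4+59/200→109/200; 91/200+109/200→1. L = 2 ≈ 2.0000.
L − H = 2.0000 − 1.9914 = 0.009 bits.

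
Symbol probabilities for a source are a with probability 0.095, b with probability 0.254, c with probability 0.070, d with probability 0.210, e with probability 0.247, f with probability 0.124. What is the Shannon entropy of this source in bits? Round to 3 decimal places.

H = −Σ pᵢ log₂ pᵢ.
−0.095·log₂(0.095) = 0.3226
−0.254·log₂(0.254) = 0.5022
−0.070·log₂(0.070) = 0.2686
−0.210·log₂(0.210) = 0.4728
−0.247·log₂(0.247) = 0.4983
−0.124·log₂(0.124) = 0.3734
Sum ≈ 2.4379 → 2.438 bits.

2.438 bits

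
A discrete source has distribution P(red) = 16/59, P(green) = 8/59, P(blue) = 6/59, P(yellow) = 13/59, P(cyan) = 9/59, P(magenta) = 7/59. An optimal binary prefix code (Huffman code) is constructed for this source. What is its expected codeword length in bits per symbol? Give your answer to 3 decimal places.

2.508 bits/symbol

Repeatedly combine the two least-probable nodes; the expected code length is the sum of the merged weights.
merge 6/59 + 7/59 → 13/59
merge 8/59 + 9/59 → 17/59
merge 13/59 + 13/59 → 26/59
merge 16/59 + 17/59 → 33/59
merge 26/59 + 33/59 → 1
L = 13/59 + 17/59 + 26/59 + 33/59 + 1 = 148/59 ≈ 2.508 bits/symbol.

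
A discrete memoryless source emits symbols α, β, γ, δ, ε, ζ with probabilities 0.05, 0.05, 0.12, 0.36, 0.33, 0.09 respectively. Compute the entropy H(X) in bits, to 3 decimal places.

2.170 bits

H = −Σ pᵢ log₂ pᵢ.
−0.05·log₂(0.05) = 0.2161
−0.05·log₂(0.05) = 0.2161
−0.12·log₂(0.12) = 0.3671
−0.36·log₂(0.36) = 0.5306
−0.33·log₂(0.33) = 0.5278
−0.09·log₂(0.09) = 0.3127
Sum ≈ 2.1704 → 2.170 bits.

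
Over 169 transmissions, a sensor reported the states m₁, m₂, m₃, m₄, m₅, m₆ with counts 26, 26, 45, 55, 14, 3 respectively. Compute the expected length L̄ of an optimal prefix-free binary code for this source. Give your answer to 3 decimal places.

Probabilities are the counts divided by 169.
Repeatedly combine the two least-probable nodes; the expected code length is the sum of the merged weights.
merge 3/169 + 14/169 → 17/169
merge 17/169 + 2/13 → 43/169
merge 2/13 + 43/169 → 69/169
merge 45/169 + 55/169 → 100/169
merge 69/169 + 100/169 → 1
L = 17/169 + 43/169 + 69/169 + 100/169 + 1 = 398/169 ≈ 2.355 bits/symbol.

2.355 bits/symbol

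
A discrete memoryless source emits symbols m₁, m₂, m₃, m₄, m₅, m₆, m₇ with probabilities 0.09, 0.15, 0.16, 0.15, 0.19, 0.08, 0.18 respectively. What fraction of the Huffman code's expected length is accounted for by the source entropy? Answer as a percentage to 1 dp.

Entropy H = −Σ p log₂ p ≈ 2.7488 bits.
Huffman merges: 2/25+9/100→17/100; 3/20+3/20→3/10; 4/25+17/100→33/100; 9/50+19/100→37/100; 3/10+33/100→63/100; 37/100+63/100→1. L = 14/5 ≈ 2.8000.
Efficiency = H/L = 2.7488/2.8000 = 98.2%.

98.2%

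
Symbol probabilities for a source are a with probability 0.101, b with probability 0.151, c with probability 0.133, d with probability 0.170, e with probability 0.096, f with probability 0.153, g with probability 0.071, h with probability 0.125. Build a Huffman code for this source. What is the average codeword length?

Repeatedly combine the two least-probable nodes; the expected code length is the sum of the merged weights.
merge 71/1000 + 12/125 → 167/1000
merge 101/1000 + 1/8 → 113/500
merge 133/1000 + 151/1000 → 71/250
merge 153/1000 + 167/1000 → 8/25
merge 17/100 + 113/500 → 99/250
merge 71/250 + 8/25 → 151/250
merge 99/250 + 151/250 → 1
L = 167/1000 + 113/500 + 71/250 + 8/25 + 99/250 + 151/250 + 1 = 2997/1000 = 2.997 bits/symbol.

2.997 bits/symbol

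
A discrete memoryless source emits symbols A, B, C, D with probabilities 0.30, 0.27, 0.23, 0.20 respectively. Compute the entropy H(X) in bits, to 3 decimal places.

1.983 bits

H = −Σ pᵢ log₂ pᵢ.
−0.30·log₂(0.30) = 0.5211
−0.27·log₂(0.27) = 0.5100
−0.23·log₂(0.23) = 0.4877
−0.20·log₂(0.20) = 0.4644
Sum ≈ 1.9832 → 1.983 bits.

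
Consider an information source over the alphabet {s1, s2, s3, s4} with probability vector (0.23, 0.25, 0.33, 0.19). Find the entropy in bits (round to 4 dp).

1.9707 bits

H = −Σ pᵢ log₂ pᵢ.
−0.23·log₂(0.23) = 0.4877
−0.25·log₂(0.25) = 0.5000
−0.33·log₂(0.33) = 0.5278
−0.19·log₂(0.19) = 0.4552
Sum ≈ 1.9707 → 1.9707 bits.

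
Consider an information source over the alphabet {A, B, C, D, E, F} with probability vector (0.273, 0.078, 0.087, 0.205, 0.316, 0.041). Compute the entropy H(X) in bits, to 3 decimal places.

H = −Σ pᵢ log₂ pᵢ.
−0.273·log₂(0.273) = 0.5113
−0.078·log₂(0.078) = 0.2871
−0.087·log₂(0.087) = 0.3065
−0.205·log₂(0.205) = 0.4687
−0.316·log₂(0.316) = 0.5252
−0.041·log₂(0.041) = 0.1889
Sum ≈ 2.2877 → 2.288 bits.

2.288 bits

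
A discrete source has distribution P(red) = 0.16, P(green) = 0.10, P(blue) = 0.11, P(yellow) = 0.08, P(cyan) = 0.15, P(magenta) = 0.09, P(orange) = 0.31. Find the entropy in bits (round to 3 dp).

H = −Σ pᵢ log₂ pᵢ.
−0.16·log₂(0.16) = 0.4230
−0.10·log₂(0.10) = 0.3322
−0.11·log₂(0.11) = 0.3503
−0.08·log₂(0.08) = 0.2915
−0.15·log₂(0.15) = 0.4105
−0.09·log₂(0.09) = 0.3127
−0.31·log₂(0.31) = 0.5238
Sum ≈ 2.6440 → 2.644 bits.

2.644 bits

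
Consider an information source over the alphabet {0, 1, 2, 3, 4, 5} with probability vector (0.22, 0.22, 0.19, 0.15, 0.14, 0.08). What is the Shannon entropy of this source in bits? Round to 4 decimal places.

H = −Σ pᵢ log₂ pᵢ.
−0.22·log₂(0.22) = 0.4806
−0.22·log₂(0.22) = 0.4806
−0.19·log₂(0.19) = 0.4552
−0.15·log₂(0.15) = 0.4105
−0.14·log₂(0.14) = 0.3971
−0.08·log₂(0.08) = 0.2915
Sum ≈ 2.5155 → 2.5155 bits.

2.5155 bits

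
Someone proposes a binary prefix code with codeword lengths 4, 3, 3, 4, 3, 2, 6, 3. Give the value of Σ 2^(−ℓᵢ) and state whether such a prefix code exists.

0.890625; yes

With common denominator 2^6 = 64: Σ 2^(−ℓᵢ) = 4/64 + 8/64 + 8/64 + 4/64 + 8/64 + 16/64 + 1/64 + 8/64 = 57/64 = 0.890625.
Kraft's inequality requires Σ ≤ 1; here Σ = 0.890625 ≤ 1, so such a prefix code exists.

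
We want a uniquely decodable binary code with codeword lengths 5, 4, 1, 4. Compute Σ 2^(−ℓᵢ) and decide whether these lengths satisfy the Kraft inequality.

With common denominator 2^5 = 32: Σ 2^(−ℓᵢ) = 1/32 + 2/32 + 16/32 + 2/32 = 21/32 = 0.65625.
Kraft's inequality requires Σ ≤ 1; here Σ = 0.65625 ≤ 1, so such a prefix code exists.

0.65625; yes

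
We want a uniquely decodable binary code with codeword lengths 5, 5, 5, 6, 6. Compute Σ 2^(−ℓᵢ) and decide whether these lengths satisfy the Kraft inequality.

0.125; yes

With common denominator 2^6 = 64: Σ 2^(−ℓᵢ) = 2/64 + 2/64 + 2/64 + 1/64 + 1/64 = 8/64 = 0.125.
Kraft's inequality requires Σ ≤ 1; here Σ = 0.125 ≤ 1, so such a prefix code exists.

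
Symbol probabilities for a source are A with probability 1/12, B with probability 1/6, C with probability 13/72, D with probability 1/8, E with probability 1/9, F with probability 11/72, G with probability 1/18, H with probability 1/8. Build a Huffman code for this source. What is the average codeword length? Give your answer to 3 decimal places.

2.958 bits/symbol

Repeatedly combine the two least-probable nodes; the expected code length is the sum of the merged weights.
merge 1/18 + 1/12 → 5/36
merge 1/9 + 1/8 → 17/72
merge 1/8 + 5/36 → 19/72
merge 11/72 + 1/6 → 23/72
merge 13/72 + 17/72 → 5/12
merge 19/72 + 23/72 → 7/12
merge 5/12 + 7/12 → 1
L = 5/36 + 17/72 + 19/72 + 23/72 + 5/12 + 7/12 + 1 = 71/24 ≈ 2.958 bits/symbol.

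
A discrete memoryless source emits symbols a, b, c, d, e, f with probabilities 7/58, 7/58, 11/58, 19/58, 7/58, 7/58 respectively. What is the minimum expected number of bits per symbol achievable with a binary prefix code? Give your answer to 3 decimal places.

Repeatedly combine the two least-probable nodes; the expected code length is the sum of the merged weights.
merge 7/58 + 7/58 → 7/29
merge 7/58 + 7/58 → 7/29
merge 11/58 + 7/29 → 25/58
merge 7/29 + 19/58 → 33/58
merge 25/58 + 33/58 → 1
L = 7/29 + 7/29 + 25/58 + 33/58 + 1 = 72/29 ≈ 2.483 bits/symbol.

2.483 bits/symbol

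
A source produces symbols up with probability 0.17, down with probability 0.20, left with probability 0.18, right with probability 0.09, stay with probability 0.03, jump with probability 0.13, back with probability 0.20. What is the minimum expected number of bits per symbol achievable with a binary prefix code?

2.72 bits/symbol

Repeatedly combine the two least-probable nodes; the expected code length is the sum of the merged weights.
merge 3/100 + 9/100 → 3/25
merge 3/25 + 13/100 → 1/4
merge 17/100 + 9/50 → 7/20
merge 1/5 + 1/5 → 2/5
merge 1/4 + 7/20 → 3/5
merge 2/5 + 3/5 → 1
L = 3/25 + 1/4 + 7/20 + 2/5 + 3/5 + 1 = 68/25 = 2.72 bits/symbol.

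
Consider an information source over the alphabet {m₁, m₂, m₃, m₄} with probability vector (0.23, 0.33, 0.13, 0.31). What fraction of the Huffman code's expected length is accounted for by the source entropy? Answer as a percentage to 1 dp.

96.1%

Entropy H = −Σ p log₂ p ≈ 1.9219 bits.
Huffman merges: 13/100+23/100→9/25; 31/100+33/100→16/25; 9/25+16/25→1. L = 2 ≈ 2.0000.
Efficiency = H/L = 1.9219/2.0000 = 96.1%.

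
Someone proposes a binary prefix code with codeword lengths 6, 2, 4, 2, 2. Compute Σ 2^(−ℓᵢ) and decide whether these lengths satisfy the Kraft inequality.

With common denominator 2^6 = 64: Σ 2^(−ℓᵢ) = 1/64 + 16/64 + 4/64 + 16/64 + 16/64 = 53/64 = 0.828125.
Kraft's inequality requires Σ ≤ 1; here Σ = 0.828125 ≤ 1, so such a prefix code exists.

0.828125; yes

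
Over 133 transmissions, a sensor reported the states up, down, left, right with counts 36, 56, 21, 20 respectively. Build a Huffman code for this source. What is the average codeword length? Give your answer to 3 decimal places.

Probabilities are the counts divided by 133.
Repeatedly combine the two least-probable nodes; the expected code length is the sum of the merged weights.
merge 20/133 + 3/19 → 41/133
merge 36/133 + 41/133 → 11/19
merge 8/19 + 11/19 → 1
L = 41/133 + 11/19 + 1 = 251/133 ≈ 1.887 bits/symbol.

1.887 bits/symbol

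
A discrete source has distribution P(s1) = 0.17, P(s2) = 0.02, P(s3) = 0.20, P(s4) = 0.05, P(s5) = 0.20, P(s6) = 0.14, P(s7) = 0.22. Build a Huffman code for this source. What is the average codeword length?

Repeatedly combine the two least-probable nodes; the expected code length is the sum of the merged weights.
merge 1/50 + 1/20 → 7/100
merge 7/100 + 7/50 → 21/100
merge 17/100 + 1/5 → 37/100
merge 1/5 + 21/100 → 41/100
merge 11/50 + 37/100 → 59/100
merge 41/100 + 59/100 → 1
L = 7/100 + 21/100 + 37/100 + 41/100 + 59/100 + 1 = 53/20 = 2.65 bits/symbol.

2.65 bits/symbol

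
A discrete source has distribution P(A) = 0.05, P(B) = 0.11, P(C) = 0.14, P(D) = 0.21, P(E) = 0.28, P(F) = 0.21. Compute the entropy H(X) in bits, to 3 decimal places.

H = −Σ pᵢ log₂ pᵢ.
−0.05·log₂(0.05) = 0.2161
−0.11·log₂(0.11) = 0.3503
−0.14·log₂(0.14) = 0.3971
−0.21·log₂(0.21) = 0.4728
−0.28·log₂(0.28) = 0.5142
−0.21·log₂(0.21) = 0.4728
Sum ≈ 2.4234 → 2.423 bits.

2.423 bits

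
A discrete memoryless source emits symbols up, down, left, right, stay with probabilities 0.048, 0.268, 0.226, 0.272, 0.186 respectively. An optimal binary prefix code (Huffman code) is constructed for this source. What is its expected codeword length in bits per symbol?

Repeatedly combine the two least-probable nodes; the expected code length is the sum of the merged weights.
merge 6/125 + 93/500 → 117/500
merge 113/500 + 117/500 → 23/50
merge 67/250 + 34/125 → 27/50
merge 23/50 + 27/50 → 1
L = 117/500 + 23/50 + 27/50 + 1 = 1117/500 = 2.234 bits/symbol.

2.234 bits/symbol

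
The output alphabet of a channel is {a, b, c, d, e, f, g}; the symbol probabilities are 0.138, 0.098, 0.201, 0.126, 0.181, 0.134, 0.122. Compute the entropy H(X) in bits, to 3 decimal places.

H = −Σ pᵢ log₂ pᵢ.
−0.138·log₂(0.138) = 0.3943
−0.098·log₂(0.098) = 0.3284
−0.201·log₂(0.201) = 0.4653
−0.126·log₂(0.126) = 0.3766
−0.181·log₂(0.181) = 0.4463
−0.134·log₂(0.134) = 0.3886
−0.122·log₂(0.122) = 0.3703
Sum ≈ 2.7697 → 2.770 bits.

2.770 bits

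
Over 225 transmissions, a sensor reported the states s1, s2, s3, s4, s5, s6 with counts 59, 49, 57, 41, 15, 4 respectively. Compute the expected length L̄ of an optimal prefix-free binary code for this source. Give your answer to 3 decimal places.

Probabilities are the counts divided by 225.
Repeatedly combine the two least-probable nodes; the expected code length is the sum of the merged weights.
merge 4/225 + 1/15 → 19/225
merge 19/225 + 41/225 → 4/15
merge 49/225 + 19/75 → 106/225
merge 59/225 + 4/15 → 119/225
merge 106/225 + 119/225 → 1
L = 19/225 + 4/15 + 106/225 + 119/225 + 1 = 529/225 ≈ 2.351 bits/symbol.

2.351 bits/symbol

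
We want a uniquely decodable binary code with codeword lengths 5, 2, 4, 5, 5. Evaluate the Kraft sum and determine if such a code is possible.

With common denominator 2^5 = 32: Σ 2^(−ℓᵢ) = 1/32 + 8/32 + 2/32 + 1/32 + 1/32 = 13/32 = 0.40625.
Kraft's inequality requires Σ ≤ 1; here Σ = 0.40625 ≤ 1, so such a prefix code exists.

0.40625; yes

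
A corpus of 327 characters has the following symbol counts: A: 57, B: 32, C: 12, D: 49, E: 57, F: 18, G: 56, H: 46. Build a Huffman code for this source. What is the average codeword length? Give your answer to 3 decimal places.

2.917 bits/symbol

Probabilities are the counts divided by 327.
Repeatedly combine the two least-probable nodes; the expected code length is the sum of the merged weights.
merge 4/109 + 6/109 → 10/109
merge 10/109 + 32/327 → 62/327
merge 46/327 + 49/327 → 95/327
merge 56/327 + 19/109 → 113/327
merge 19/109 + 62/327 → 119/327
merge 95/327 + 113/327 → 208/327
merge 119/327 + 208/327 → 1
L = 10/109 + 62/327 + 95/327 + 113/327 + 119/327 + 208/327 + 1 = 318/109 ≈ 2.917 bits/symbol.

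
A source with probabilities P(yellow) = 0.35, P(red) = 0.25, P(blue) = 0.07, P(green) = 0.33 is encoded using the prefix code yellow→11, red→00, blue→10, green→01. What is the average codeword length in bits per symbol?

L̄ = Σ pᵢ·ℓᵢ = 0.35·2 + 0.25·2 + 0.07·2 + 0.33·2 = 2 bits/symbol.

2 bits/symbol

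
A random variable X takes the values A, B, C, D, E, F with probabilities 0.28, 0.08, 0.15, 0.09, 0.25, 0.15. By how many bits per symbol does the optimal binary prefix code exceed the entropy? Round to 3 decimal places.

0.031 bits

Entropy H = −Σ p log₂ p ≈ 2.4395 bits.
Huffman merges: 2/25+9/100→17/100; 3/20+3/20→3/10; 17/100+1/4→21/50; 7/25+3/10→29/50; 21/50+29/50→1. L = 247/100 ≈ 2.4700.
L − H = 2.4700 − 2.4395 = 0.031 bits.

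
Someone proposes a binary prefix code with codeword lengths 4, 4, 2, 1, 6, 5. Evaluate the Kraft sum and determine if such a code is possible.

With common denominator 2^6 = 64: Σ 2^(−ℓᵢ) = 4/64 + 4/64 + 16/64 + 32/64 + 1/64 + 2/64 = 59/64 = 0.921875.
Kraft's inequality requires Σ ≤ 1; here Σ = 0.921875 ≤ 1, so such a prefix code exists.

0.921875; yes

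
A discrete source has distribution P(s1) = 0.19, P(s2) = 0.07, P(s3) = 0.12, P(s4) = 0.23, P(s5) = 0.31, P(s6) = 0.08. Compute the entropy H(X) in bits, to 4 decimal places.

H = −Σ pᵢ log₂ pᵢ.
−0.19·log₂(0.19) = 0.4552
−0.07·log₂(0.07) = 0.2686
−0.12·log₂(0.12) = 0.3671
−0.23·log₂(0.23) = 0.4877
−0.31·log₂(0.31) = 0.5238
−0.08·log₂(0.08) = 0.2915
Sum ≈ 2.3938 → 2.3938 bits.

2.3938 bits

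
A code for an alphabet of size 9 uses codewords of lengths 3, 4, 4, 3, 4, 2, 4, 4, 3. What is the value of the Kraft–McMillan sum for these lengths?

With common denominator 2^4 = 16: Σ 2^(−ℓᵢ) = 2/16 + 1/16 + 1/16 + 2/16 + 1/16 + 4/16 + 1/16 + 1/16 + 2/16 = 15/16 = 0.9375.

0.9375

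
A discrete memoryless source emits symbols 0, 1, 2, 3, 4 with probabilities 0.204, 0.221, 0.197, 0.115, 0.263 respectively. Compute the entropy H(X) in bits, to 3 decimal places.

2.276 bits

H = −Σ pᵢ log₂ pᵢ.
−0.204·log₂(0.204) = 0.4678
−0.221·log₂(0.221) = 0.4813
−0.197·log₂(0.197) = 0.4617
−0.115·log₂(0.115) = 0.3588
−0.263·log₂(0.263) = 0.5068
Sum ≈ 2.2765 → 2.276 bits.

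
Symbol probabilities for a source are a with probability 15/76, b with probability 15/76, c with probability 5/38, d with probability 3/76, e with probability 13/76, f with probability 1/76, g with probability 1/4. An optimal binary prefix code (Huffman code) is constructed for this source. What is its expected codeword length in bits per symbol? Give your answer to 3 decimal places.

2.592 bits/symbol

Repeatedly combine the two least-probable nodes; the expected code length is the sum of the merged weights.
merge 1/76 + 3/76 → 1/19
merge 1/19 + 5/38 → 7/38
merge 13/76 + 7/38 → 27/76
merge 15/76 + 15/76 → 15/38
merge 1/4 + 27/76 → 23/38
merge 15/38 + 23/38 → 1
L = 1/19 + 7/38 + 27/76 + 15/38 + 23/38 + 1 = 197/76 ≈ 2.592 bits/symbol.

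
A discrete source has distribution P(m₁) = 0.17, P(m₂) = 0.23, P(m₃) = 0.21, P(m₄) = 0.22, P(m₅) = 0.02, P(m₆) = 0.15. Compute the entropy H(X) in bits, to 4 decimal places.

H = −Σ pᵢ log₂ pᵢ.
−0.17·log₂(0.17) = 0.4346
−0.23·log₂(0.23) = 0.4877
−0.21·log₂(0.21) = 0.4728
−0.22·log₂(0.22) = 0.4806
−0.02·log₂(0.02) = 0.1129
−0.15·log₂(0.15) = 0.4105
Sum ≈ 2.3991 → 2.3991 bits.

2.3991 bits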